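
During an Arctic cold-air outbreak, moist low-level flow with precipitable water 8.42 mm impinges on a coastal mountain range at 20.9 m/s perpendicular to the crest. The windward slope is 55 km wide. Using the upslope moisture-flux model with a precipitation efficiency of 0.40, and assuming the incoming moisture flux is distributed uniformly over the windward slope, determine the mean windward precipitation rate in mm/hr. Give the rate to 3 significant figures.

Incoming column moisture flux per unit ridge length: F = V × PW = 20.9 × 8.42 = 175.978 mm·m/s.
Spread over the 55 km slope with efficiency ε = 0.40: R = ε·F/W = 0.40 × 175.978 / 55000 m = 1.280e-03 mm/s.
R = 1.280e-03 × 3600 = 4.61 mm/hr.

R ≈ 4.61 mm/hr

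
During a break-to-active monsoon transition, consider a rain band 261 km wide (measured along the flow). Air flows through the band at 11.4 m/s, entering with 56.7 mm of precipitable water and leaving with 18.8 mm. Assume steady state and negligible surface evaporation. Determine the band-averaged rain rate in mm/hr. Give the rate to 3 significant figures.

R ≈ 5.96 mm/hr

Column moisture flux per unit crosswind length is F = V × PW.
Inflow: F_in = 11.4 × 56.7 = 646.38 mm·m/s
Outflow: F_out = 11.4 × 18.8 = 214.32 mm·m/s
Steady-state rate R = (F_in − F_out)/L = (646.38 − 214.32) / 261000 m = 1.655e-03 mm/s.
R = 1.655e-03 × 3600 = 5.96 mm/hr.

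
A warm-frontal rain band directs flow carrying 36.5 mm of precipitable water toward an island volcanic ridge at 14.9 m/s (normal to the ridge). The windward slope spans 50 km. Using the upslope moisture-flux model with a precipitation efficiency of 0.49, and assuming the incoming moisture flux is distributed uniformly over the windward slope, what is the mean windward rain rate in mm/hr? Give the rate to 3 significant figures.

R ≈ 19.2 mm/hr

Incoming column moisture flux per unit ridge length: F = V × PW = 14.9 × 36.5 = 543.85 mm·m/s.
Spread over the 50 km slope with efficiency ε = 0.49: R = ε·F/W = 0.49 × 543.85 / 50000 m = 5.330e-03 mm/s.
R = 5.330e-03 × 3600 = 19.2 mm/hr.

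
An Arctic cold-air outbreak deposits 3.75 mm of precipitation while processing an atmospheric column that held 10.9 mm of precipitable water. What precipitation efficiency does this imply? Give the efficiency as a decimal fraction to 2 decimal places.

ε ≈ 0.34

ε = precipitation / PW = 3.75 / 10.9 = 0.34.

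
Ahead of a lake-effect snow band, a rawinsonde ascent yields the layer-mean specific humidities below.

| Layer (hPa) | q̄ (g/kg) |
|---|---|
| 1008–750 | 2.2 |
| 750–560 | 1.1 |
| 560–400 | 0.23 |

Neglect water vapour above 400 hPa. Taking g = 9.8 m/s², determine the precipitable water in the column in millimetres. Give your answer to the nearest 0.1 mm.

Precipitable water is the column-integrated vapour mass per unit area: PW = (1/g) Σ q̄ Δp, with q in kg/kg and Δp in Pa (1 kg/m² of water = 1 mm).
Layer 1008–750 hPa: Δp = 258 hPa = 25800 Pa, q̄ = 0.0022 kg/kg → 0.0022 × 25800 / 9.8 = 5.79 mm
Layer 750–560 hPa: Δp = 190 hPa = 19000 Pa, q̄ = 0.0011 kg/kg → 0.0011 × 19000 / 9.8 = 2.13 mm
Layer 560–400 hPa: Δp = 160 hPa = 16000 Pa, q̄ = 0.00023 kg/kg → 0.00023 × 16000 / 9.8 = 0.38 mm
PW = 5.79 + 2.13 + 0.38 = 8.30 ≈ 8.3 mm.

PW ≈ 8.3 mm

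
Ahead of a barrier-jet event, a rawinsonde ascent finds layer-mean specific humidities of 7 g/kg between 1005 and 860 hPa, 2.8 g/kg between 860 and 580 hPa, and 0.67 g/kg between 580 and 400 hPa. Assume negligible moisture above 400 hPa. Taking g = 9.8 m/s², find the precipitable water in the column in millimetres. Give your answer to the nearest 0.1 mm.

Precipitable water is the column-integrated vapour mass per unit area: PW = (1/g) Σ q̄ Δp, with q in kg/kg and Δp in Pa (1 kg/m² of water = 1 mm).
Layer 1005–860 hPa: Δp = 145 hPa = 14500 Pa, q̄ = 0.007 kg/kg → 0.007 × 14500 / 9.8 = 10.36 mm
Layer 860–580 hPa: Δp = 280 hPa = 28000 Pa, q̄ = 0.0028 kg/kg → 0.0028 × 28000 / 9.8 = 8.00 mm
Layer 580–400 hPa: Δp = 180 hPa = 18000 Pa, q̄ = 0.00067 kg/kg → 0.00067 × 18000 / 9.8 = 1.23 mm
PW = 10.36 + 8.00 + 1.23 = 19.59 ≈ 19.6 mm.

PW ≈ 19.6 mm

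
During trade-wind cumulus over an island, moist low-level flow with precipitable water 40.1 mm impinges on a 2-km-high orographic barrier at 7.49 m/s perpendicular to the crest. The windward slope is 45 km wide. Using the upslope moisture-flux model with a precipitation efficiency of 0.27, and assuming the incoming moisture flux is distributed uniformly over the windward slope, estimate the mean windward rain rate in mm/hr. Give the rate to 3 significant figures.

Incoming column moisture flux per unit ridge length: F = V × PW = 7.49 × 40.1 = 300.349 mm·m/s.
Spread over the 45 km slope with efficiency ε = 0.27: R = ε·F/W = 0.27 × 300.349 / 45000 m = 1.802e-03 mm/s.
R = 1.802e-03 × 3600 = 6.49 mm/hr.

R ≈ 6.49 mm/hr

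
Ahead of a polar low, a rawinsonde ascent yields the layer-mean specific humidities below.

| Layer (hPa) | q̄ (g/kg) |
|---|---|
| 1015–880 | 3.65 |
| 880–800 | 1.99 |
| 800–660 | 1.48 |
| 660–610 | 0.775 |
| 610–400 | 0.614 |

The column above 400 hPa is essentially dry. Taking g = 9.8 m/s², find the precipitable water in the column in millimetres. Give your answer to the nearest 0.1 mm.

PW ≈ 10.5 mm

Precipitable water is the column-integrated vapour mass per unit area: PW = (1/g) Σ q̄ Δp, with q in kg/kg and Δp in Pa (1 kg/m² of water = 1 mm).
Layer 1015–880 hPa: Δp = 135 hPa = 13500 Pa, q̄ = 0.00365 kg/kg → 0.00365 × 13500 / 9.8 = 5.03 mm
Layer 880–800 hPa: Δp = 80 hPa = 8000 Pa, q̄ = 0.00199 kg/kg → 0.00199 × 8000 / 9.8 = 1.62 mm
Layer 800–660 hPa: Δp = 140 hPa = 14000 Pa, q̄ = 0.00148 kg/kg → 0.00148 × 14000 / 9.8 = 2.11 mm
Layer 660–610 hPa: Δp = 50 hPa = 5000 Pa, q̄ = 0.000775 kg/kg → 0.000775 × 5000 / 9.8 = 0.40 mm
Layer 610–400 hPa: Δp = 210 hPa = 21000 Pa, q̄ = 0.000614 kg/kg → 0.000614 × 21000 / 9.8 = 1.32 mm
PW = 5.03 + 1.62 + 2.11 + 0.40 + 1.32 = 10.48 ≈ 10.5 mm.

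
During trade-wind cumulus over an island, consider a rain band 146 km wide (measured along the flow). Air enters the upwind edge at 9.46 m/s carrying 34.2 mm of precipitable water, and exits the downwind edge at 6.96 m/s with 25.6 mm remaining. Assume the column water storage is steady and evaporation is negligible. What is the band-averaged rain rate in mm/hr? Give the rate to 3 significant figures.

Column moisture flux per unit crosswind length is F = V × PW.
Inflow: F_in = 9.46 × 34.2 = 323.532 mm·m/s
Outflow: F_out = 6.96 × 25.6 = 178.176 mm·m/s
Steady-state rate R = (F_in − F_out)/L = (323.532 − 178.176) / 146000 m = 9.956e-04 mm/s.
R = 9.956e-04 × 3600 = 3.58 mm/hr.

R ≈ 3.58 mm/hr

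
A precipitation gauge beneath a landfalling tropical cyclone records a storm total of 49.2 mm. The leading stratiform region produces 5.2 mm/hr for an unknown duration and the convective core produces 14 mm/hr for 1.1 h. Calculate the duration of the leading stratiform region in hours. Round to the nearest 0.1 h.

duration ≈ 6.5 h

Known phases: 14 × 1.1 = 15.4 mm.
Remaining depth = 49.2 − 15.4 = 33.8 mm.
Duration = 33.8 / 5.2 = 6.5 h.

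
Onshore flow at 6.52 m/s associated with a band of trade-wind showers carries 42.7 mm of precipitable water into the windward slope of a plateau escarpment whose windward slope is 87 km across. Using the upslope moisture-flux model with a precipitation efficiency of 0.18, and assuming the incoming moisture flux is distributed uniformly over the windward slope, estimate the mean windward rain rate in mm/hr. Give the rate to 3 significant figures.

R ≈ 2.07 mm/hr

Incoming column moisture flux per unit ridge length: F = V × PW = 6.52 × 42.7 = 278.404 mm·m/s.
Spread over the 87 km slope with efficiency ε = 0.18: R = ε·F/W = 0.18 × 278.404 / 87000 m = 5.760e-04 mm/s.
R = 5.760e-04 × 3600 = 2.07 mm/hr.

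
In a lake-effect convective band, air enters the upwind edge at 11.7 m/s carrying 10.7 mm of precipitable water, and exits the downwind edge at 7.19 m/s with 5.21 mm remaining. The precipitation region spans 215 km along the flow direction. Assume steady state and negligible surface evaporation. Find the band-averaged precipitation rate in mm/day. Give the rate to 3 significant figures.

Column moisture flux per unit crosswind length is F = V × PW.
Inflow: F_in = 11.7 × 10.7 = 125.19 mm·m/s
Outflow: F_out = 7.19 × 5.21 = 37.4599 mm·m/s
Steady-state rate R = (F_in − F_out)/L = (125.19 − 37.4599) / 215000 m = 4.080e-04 mm/s.
R = 4.080e-04 × 3600 × 24 = 35.3 mm/day.

R ≈ 35.3 mm/day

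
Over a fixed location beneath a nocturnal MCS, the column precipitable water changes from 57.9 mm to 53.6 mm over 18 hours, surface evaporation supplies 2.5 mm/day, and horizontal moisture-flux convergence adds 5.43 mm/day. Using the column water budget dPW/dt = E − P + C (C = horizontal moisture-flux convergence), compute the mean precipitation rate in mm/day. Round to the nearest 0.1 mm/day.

dPW/dt = (53.6 − 57.9) mm / (18/24 day) = -5.733 mm/day.
P = E + C − dPW/dt = 2.5 + (5.43) − (-5.733) = 13.7 mm/day.

P ≈ 13.7 mm/day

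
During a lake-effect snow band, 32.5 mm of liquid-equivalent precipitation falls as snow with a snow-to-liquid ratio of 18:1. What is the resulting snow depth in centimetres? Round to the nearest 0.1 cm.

snow depth ≈ 58.5 cm

Snow depth = liquid × ratio = 32.5 mm × 18 = 585 mm = 58.5 cm.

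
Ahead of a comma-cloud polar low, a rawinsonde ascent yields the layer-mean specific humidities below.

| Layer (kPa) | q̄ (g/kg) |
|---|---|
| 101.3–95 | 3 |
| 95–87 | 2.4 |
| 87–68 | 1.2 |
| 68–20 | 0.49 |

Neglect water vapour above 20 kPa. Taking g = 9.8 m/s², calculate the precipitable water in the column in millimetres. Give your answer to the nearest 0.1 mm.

Precipitable water is the column-integrated vapour mass per unit area: PW = (1/g) Σ q̄ Δp, with q in kg/kg and Δp in Pa (1 kg/m² of water = 1 mm).
Layer 101.3–95 kPa: Δp = 63 hPa = 6300 Pa, q̄ = 0.003 kg/kg → 0.003 × 6300 / 9.8 = 1.93 mm
Layer 95–87 kPa: Δp = 80 hPa = 8000 Pa, q̄ = 0.0024 kg/kg → 0.0024 × 8000 / 9.8 = 1.96 mm
Layer 87–68 kPa: Δp = 190 hPa = 19000 Pa, q̄ = 0.0012 kg/kg → 0.0012 × 19000 / 9.8 = 2.33 mm
Layer 68–20 kPa: Δp = 480 hPa = 48000 Pa, q̄ = 0.00049 kg/kg → 0.00049 × 48000 / 9.8 = 2.40 mm
PW = 1.93 + 1.96 + 2.33 + 2.40 = 8.62 ≈ 8.6 mm.

PW ≈ 8.6 mm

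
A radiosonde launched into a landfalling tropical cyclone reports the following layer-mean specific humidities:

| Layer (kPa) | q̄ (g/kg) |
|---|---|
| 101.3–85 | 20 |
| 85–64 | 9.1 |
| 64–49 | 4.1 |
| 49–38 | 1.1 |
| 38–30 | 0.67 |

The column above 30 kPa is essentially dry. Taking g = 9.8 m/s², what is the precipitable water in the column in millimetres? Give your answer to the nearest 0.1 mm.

Precipitable water is the column-integrated vapour mass per unit area: PW = (1/g) Σ q̄ Δp, with q in kg/kg and Δp in Pa (1 kg/m² of water = 1 mm).
Layer 101.3–85 kPa: Δp = 163 hPa = 16300 Pa, q̄ = 0.02 kg/kg → 0.02 × 16300 / 9.8 = 33.27 mm
Layer 85–64 kPa: Δp = 210 hPa = 21000 Pa, q̄ = 0.0091 kg/kg → 0.0091 × 21000 / 9.8 = 19.50 mm
Layer 64–49 kPa: Δp = 150 hPa = 15000 Pa, q̄ = 0.0041 kg/kg → 0.0041 × 15000 / 9.8 = 6.28 mm
Layer 49–38 kPa: Δp = 110 hPa = 11000 Pa, q̄ = 0.0011 kg/kg → 0.0011 × 11000 / 9.8 = 1.23 mm
Layer 38–30 kPa: Δp = 80 hPa = 8000 Pa, q̄ = 0.00067 kg/kg → 0.00067 × 8000 / 9.8 = 0.55 mm
PW = 33.27 + 19.50 + 6.28 + 1.23 + 0.55 = 60.83 ≈ 60.8 mm.

PW ≈ 60.8 mm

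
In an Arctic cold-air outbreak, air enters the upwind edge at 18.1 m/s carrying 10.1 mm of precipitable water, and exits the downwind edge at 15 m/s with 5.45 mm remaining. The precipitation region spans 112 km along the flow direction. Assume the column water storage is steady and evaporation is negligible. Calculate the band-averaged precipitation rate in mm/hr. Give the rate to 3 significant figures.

Column moisture flux per unit crosswind length is F = V × PW.
Inflow: F_in = 18.1 × 10.1 = 182.81 mm·m/s
Outflow: F_out = 15 × 5.45 = 81.75 mm·m/s
Steady-state rate R = (F_in − F_out)/L = (182.81 − 81.75) / 112000 m = 9.023e-04 mm/s.
R = 9.023e-04 × 3600 = 3.25 mm/hr.

R ≈ 3.25 mm/hr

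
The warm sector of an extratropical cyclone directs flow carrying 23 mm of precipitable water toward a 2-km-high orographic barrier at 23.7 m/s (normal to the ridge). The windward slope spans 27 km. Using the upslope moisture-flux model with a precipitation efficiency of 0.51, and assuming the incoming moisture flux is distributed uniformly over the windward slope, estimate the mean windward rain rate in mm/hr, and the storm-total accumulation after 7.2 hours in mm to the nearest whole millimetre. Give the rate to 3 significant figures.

Incoming column moisture flux per unit ridge length: F = V × PW = 23.7 × 23 = 545.1 mm·m/s.
Spread over the 27 km slope with efficiency ε = 0.51: R = ε·F/W = 0.51 × 545.1 / 27000 m = 1.030e-02 mm/s.
R = 1.030e-02 × 3600 = 37.1 mm/hr.
Over 7.2 h: total = 37.1 × 7.2 = 267.12 ≈ 267 mm.

R ≈ 37.1 mm/hr; total ≈ 267 mm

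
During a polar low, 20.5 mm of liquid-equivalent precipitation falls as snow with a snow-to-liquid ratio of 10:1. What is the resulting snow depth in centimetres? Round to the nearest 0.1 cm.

snow depth ≈ 20.5 cm

Snow depth = liquid × ratio = 20.5 mm × 10 = 205 mm = 20.5 cm.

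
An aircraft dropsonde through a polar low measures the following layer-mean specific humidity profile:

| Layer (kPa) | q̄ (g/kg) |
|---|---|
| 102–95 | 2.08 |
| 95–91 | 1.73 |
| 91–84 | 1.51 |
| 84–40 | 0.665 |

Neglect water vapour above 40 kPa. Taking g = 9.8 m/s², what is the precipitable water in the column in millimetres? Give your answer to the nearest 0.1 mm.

PW ≈ 6.3 mm

Precipitable water is the column-integrated vapour mass per unit area: PW = (1/g) Σ q̄ Δp, with q in kg/kg and Δp in Pa (1 kg/m² of water = 1 mm).
Layer 102–95 kPa: Δp = 70 hPa = 7000 Pa, q̄ = 0.00208 kg/kg → 0.00208 × 7000 / 9.8 = 1.49 mm
Layer 95–91 kPa: Δp = 40 hPa = 4000 Pa, q̄ = 0.00173 kg/kg → 0.00173 × 4000 / 9.8 = 0.71 mm
Layer 91–84 kPa: Δp = 70 hPa = 7000 Pa, q̄ = 0.00151 kg/kg → 0.00151 × 7000 / 9.8 = 1.08 mm
Layer 84–40 kPa: Δp = 440 hPa = 44000 Pa, q̄ = 0.000665 kg/kg → 0.000665 × 44000 / 9.8 = 2.99 mm
PW = 1.49 + 0.71 + 1.08 + 2.99 = 6.27 ≈ 6.3 mm.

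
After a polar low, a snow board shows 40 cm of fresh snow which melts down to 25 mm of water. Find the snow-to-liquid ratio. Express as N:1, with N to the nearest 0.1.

ratio ≈ 16.0

Ratio = snow depth / SWE = 400 mm / 25 mm = 16.0, i.e. 16.0:1.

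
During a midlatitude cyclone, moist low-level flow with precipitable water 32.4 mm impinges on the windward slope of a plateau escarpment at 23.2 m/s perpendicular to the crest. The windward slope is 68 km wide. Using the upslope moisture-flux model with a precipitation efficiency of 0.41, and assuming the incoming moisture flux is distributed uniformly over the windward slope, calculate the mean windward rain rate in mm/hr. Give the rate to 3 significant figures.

R ≈ 16.3 mm/hr

Incoming column moisture flux per unit ridge length: F = V × PW = 23.2 × 32.4 = 751.68 mm·m/s.
Spread over the 68 km slope with efficiency ε = 0.41: R = ε·F/W = 0.41 × 751.68 / 68000 m = 4.532e-03 mm/s.
R = 4.532e-03 × 3600 = 16.3 mm/hr.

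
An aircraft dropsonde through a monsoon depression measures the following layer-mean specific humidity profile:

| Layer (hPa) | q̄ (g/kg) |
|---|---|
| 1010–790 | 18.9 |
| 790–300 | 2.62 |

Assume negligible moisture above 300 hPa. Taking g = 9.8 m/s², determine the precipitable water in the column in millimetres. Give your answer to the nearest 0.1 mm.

Precipitable water is the column-integrated vapour mass per unit area: PW = (1/g) Σ q̄ Δp, with q in kg/kg and Δp in Pa (1 kg/m² of water = 1 mm).
Layer 1010–790 hPa: Δp = 220 hPa = 22000 Pa, q̄ = 0.0189 kg/kg → 0.0189 × 22000 / 9.8 = 42.43 mm
Layer 790–300 hPa: Δp = 490 hPa = 49000 Pa, q̄ = 0.00262 kg/kg → 0.00262 × 49000 / 9.8 = 13.10 mm
PW = 42.43 + 13.10 = 55.53 ≈ 55.5 mm.

PW ≈ 55.5 mm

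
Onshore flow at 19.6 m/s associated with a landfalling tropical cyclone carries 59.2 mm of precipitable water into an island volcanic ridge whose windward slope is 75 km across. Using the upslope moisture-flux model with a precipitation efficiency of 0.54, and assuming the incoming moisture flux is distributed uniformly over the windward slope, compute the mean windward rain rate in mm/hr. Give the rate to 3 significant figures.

R ≈ 30.1 mm/hr

Incoming column moisture flux per unit ridge length: F = V × PW = 19.6 × 59.2 = 1160.32 mm·m/s.
Spread over the 75 km slope with efficiency ε = 0.54: R = ε·F/W = 0.54 × 1160.32 / 75000 m = 8.354e-03 mm/s.
R = 8.354e-03 × 3600 = 30.1 mm/hr.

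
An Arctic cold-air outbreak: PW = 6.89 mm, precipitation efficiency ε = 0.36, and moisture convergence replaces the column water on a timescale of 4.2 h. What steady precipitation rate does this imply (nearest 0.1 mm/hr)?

R ≈ 0.6 mm/hr

Each overturning extracts ε × PW = 0.36 × 6.89 = 2.4804 mm.
Rate = ε·PW / τ = 2.4804 / 4.2 h = 0.6 mm/hr.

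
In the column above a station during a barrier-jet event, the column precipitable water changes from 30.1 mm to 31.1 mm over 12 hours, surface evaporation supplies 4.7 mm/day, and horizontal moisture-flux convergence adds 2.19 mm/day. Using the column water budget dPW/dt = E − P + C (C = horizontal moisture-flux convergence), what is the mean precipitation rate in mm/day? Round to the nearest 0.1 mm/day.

P ≈ 4.9 mm/day

dPW/dt = (31.1 − 30.1) mm / (12/24 day) = +2.000 mm/day.
P = E + C − dPW/dt = 4.7 + (2.19) − (+2.000) = 4.9 mm/day.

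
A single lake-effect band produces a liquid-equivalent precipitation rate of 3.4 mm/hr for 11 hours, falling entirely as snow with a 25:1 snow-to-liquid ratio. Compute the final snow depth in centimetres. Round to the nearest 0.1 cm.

Liquid-equivalent depth = 3.4 × 11 = 37.4 mm.
Snow depth = 37.4 mm × 25 = 935 mm = 93.5 cm.

snow depth ≈ 93.5 cm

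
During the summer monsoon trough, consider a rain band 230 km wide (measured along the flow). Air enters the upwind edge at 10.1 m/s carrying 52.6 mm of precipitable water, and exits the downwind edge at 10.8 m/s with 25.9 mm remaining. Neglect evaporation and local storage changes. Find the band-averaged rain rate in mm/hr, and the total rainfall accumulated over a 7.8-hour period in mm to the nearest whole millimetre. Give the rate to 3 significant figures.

R ≈ 3.94 mm/hr; total ≈ 31 mm

Column moisture flux per unit crosswind length is F = V × PW.
Inflow: F_in = 10.1 × 52.6 = 531.26 mm·m/s
Outflow: F_out = 10.8 × 25.9 = 279.72 mm·m/s
Steady-state rate R = (F_in − F_out)/L = (531.26 − 279.72) / 230000 m = 1.094e-03 mm/s.
R = 1.094e-03 × 3600 = 3.94 mm/hr.
Over 7.8 h: total = 3.94 × 7.8 = 30.732 ≈ 31 mm.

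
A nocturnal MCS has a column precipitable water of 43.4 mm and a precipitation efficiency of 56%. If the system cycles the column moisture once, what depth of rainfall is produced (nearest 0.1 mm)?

Rainfall = ε × PW = 0.56 × 43.4 = 24.3 mm.

rainfall ≈ 24.3 mm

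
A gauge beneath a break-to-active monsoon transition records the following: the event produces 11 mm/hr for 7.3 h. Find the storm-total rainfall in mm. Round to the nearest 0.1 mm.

Total = Σ Rᵢ Δtᵢ = 11 × 7.3
      = 80.3 = 80.3 mm.

total ≈ 80.3 mm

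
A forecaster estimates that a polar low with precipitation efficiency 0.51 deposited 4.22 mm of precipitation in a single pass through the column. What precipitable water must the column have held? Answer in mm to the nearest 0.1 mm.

PW ≈ 8.3 mm

PW = precipitation / ε = 4.22 / 0.51 = 8.3 mm.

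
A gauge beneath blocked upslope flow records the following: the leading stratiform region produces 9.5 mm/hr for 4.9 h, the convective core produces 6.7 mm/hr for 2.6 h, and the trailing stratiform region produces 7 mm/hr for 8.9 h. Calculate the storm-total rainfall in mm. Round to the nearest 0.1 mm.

total ≈ 126.3 mm

Total = Σ Rᵢ Δtᵢ = 9.5 × 4.9 + 6.7 × 2.6 + 7 × 8.9
      = 46.55 + 17.42 + 62.3 = 126.3 mm.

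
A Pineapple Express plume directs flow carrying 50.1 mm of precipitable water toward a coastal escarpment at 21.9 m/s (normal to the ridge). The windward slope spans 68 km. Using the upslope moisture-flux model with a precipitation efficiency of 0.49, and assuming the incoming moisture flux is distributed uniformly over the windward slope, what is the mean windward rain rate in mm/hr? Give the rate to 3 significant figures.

R ≈ 28.5 mm/hr

Incoming column moisture flux per unit ridge length: F = V × PW = 21.9 × 50.1 = 1097.19 mm·m/s.
Spread over the 68 km slope with efficiency ε = 0.49: R = ε·F/W = 0.49 × 1097.19 / 68000 m = 7.906e-03 mm/s.
R = 7.906e-03 × 3600 = 28.5 mm/hr.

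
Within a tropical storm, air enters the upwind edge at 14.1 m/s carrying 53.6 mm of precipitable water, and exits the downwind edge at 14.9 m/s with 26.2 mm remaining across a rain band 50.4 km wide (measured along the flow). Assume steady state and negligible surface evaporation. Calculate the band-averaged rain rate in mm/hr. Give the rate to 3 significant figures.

Column moisture flux per unit crosswind length is F = V × PW.
Inflow: F_in = 14.1 × 53.6 = 755.76 mm·m/s
Outflow: F_out = 14.9 × 26.2 = 390.38 mm·m/s
Steady-state rate R = (F_in − F_out)/L = (755.76 − 390.38) / 50400 m = 7.250e-03 mm/s.
R = 7.250e-03 × 3600 = 26.1 mm/hr.

R ≈ 26.1 mm/hr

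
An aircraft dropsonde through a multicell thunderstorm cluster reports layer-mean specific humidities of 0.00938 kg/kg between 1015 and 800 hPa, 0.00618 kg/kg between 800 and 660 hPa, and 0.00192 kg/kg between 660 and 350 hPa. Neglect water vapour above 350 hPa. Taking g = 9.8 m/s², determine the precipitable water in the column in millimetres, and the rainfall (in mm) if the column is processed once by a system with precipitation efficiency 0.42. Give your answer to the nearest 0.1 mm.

PW ≈ 35.5 mm; rainfall ≈ 14.9 mm

Precipitable water is the column-integrated vapour mass per unit area: PW = (1/g) Σ q̄ Δp, with q in kg/kg and Δp in Pa (1 kg/m² of water = 1 mm).
Layer 1015–800 hPa: Δp = 215 hPa = 21500 Pa, q̄ = 0.00938 kg/kg → 0.00938 × 21500 / 9.8 = 20.58 mm
Layer 800–660 hPa: Δp = 140 hPa = 14000 Pa, q̄ = 0.00618 kg/kg → 0.00618 × 14000 / 9.8 = 8.83 mm
Layer 660–350 hPa: Δp = 310 hPa = 31000 Pa, q̄ = 0.00192 kg/kg → 0.00192 × 31000 / 9.8 = 6.07 mm
PW = 20.58 + 8.83 + 6.07 = 35.48 ≈ 35.5 mm.
Rainfall = ε × PW = 0.42 × 35.5 = 14.9 mm.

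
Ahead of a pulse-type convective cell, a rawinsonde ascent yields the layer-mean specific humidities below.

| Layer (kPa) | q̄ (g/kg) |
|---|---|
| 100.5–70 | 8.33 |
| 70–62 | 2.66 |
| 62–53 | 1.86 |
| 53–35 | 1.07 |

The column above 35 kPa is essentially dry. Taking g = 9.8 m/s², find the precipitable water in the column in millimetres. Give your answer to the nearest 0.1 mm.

PW ≈ 31.8 mm

Precipitable water is the column-integrated vapour mass per unit area: PW = (1/g) Σ q̄ Δp, with q in kg/kg and Δp in Pa (1 kg/m² of water = 1 mm).
Layer 100.5–70 kPa: Δp = 305 hPa = 30500 Pa, q̄ = 0.00833 kg/kg → 0.00833 × 30500 / 9.8 = 25.93 mm
Layer 70–62 kPa: Δp = 80 hPa = 8000 Pa, q̄ = 0.00266 kg/kg → 0.00266 × 8000 / 9.8 = 2.17 mm
Layer 62–53 kPa: Δp = 90 hPa = 9000 Pa, q̄ = 0.00186 kg/kg → 0.00186 × 9000 / 9.8 = 1.71 mm
Layer 53–35 kPa: Δp = 180 hPa = 18000 Pa, q̄ = 0.00107 kg/kg → 0.00107 × 18000 / 9.8 = 1.97 mm
PW = 25.93 + 2.17 + 1.71 + 1.97 = 31.78 ≈ 31.8 mm.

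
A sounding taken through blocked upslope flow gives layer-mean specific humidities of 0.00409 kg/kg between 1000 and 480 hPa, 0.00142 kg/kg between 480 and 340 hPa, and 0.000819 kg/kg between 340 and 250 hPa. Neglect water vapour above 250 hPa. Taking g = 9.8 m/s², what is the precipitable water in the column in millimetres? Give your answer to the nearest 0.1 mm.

Precipitable water is the column-integrated vapour mass per unit area: PW = (1/g) Σ q̄ Δp, with q in kg/kg and Δp in Pa (1 kg/m² of water = 1 mm).
Layer 1000–480 hPa: Δp = 520 hPa = 52000 Pa, q̄ = 0.00409 kg/kg → 0.00409 × 52000 / 9.8 = 21.70 mm
Layer 480–340 hPa: Δp = 140 hPa = 14000 Pa, q̄ = 0.00142 kg/kg → 0.00142 × 14000 / 9.8 = 2.03 mm
Layer 340–250 hPa: Δp = 90 hPa = 9000 Pa, q̄ = 0.000819 kg/kg → 0.000819 × 9000 / 9.8 = 0.75 mm
PW = 21.70 + 2.03 + 0.75 = 24.48 ≈ 24.5 mm.

PW ≈ 24.5 mm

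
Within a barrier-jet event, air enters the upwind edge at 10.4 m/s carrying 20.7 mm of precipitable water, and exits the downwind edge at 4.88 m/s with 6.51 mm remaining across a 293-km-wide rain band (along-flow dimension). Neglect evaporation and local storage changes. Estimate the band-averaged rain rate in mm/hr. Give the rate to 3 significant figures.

Column moisture flux per unit crosswind length is F = V × PW.
Inflow: F_in = 10.4 × 20.7 = 215.28 mm·m/s
Outflow: F_out = 4.88 × 6.51 = 31.7688 mm·m/s
Steady-state rate R = (F_in − F_out)/L = (215.28 − 31.7688) / 293000 m = 6.263e-04 mm/s.
R = 6.263e-04 × 3600 = 2.25 mm/hr.

R ≈ 2.25 mm/hr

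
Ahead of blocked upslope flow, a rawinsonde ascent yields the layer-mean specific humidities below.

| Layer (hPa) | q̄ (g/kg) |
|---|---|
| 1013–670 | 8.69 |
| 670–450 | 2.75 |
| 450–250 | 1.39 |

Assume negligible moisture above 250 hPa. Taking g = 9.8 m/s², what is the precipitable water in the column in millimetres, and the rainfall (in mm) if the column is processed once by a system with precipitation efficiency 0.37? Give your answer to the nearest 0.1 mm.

Precipitable water is the column-integrated vapour mass per unit area: PW = (1/g) Σ q̄ Δp, with q in kg/kg and Δp in Pa (1 kg/m² of water = 1 mm).
Layer 1013–670 hPa: Δp = 343 hPa = 34300 Pa, q̄ = 0.00869 kg/kg → 0.00869 × 34300 / 9.8 = 30.41 mm
Layer 670–450 hPa: Δp = 220 hPa = 22000 Pa, q̄ = 0.00275 kg/kg → 0.00275 × 22000 / 9.8 = 6.17 mm
Layer 450–250 hPa: Δp = 200 hPa = 20000 Pa, q̄ = 0.00139 kg/kg → 0.00139 × 20000 / 9.8 = 2.84 mm
PW = 30.41 + 6.17 + 2.84 = 39.42 ≈ 39.4 mm.
Rainfall = ε × PW = 0.37 × 39.4 = 14.6 mm.

PW ≈ 39.4 mm; rainfall ≈ 14.6 mm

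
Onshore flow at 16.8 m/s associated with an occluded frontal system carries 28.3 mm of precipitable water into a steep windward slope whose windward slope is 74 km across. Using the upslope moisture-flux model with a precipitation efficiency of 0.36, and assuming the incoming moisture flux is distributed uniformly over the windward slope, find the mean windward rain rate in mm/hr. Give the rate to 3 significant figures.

Incoming column moisture flux per unit ridge length: F = V × PW = 16.8 × 28.3 = 475.44 mm·m/s.
Spread over the 74 km slope with efficiency ε = 0.36: R = ε·F/W = 0.36 × 475.44 / 74000 m = 2.313e-03 mm/s.
R = 2.313e-03 × 3600 = 8.33 mm/hr.

R ≈ 8.33 mm/hr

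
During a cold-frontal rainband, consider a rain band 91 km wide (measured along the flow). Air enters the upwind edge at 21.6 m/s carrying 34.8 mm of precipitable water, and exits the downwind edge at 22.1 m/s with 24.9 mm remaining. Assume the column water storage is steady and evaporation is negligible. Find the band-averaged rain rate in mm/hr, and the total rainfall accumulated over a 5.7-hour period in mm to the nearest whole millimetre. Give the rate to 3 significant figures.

Column moisture flux per unit crosswind length is F = V × PW.
Inflow: F_in = 21.6 × 34.8 = 751.68 mm·m/s
Outflow: F_out = 22.1 × 24.9 = 550.29 mm·m/s
Steady-state rate R = (F_in − F_out)/L = (751.68 − 550.29) / 91000 m = 2.213e-03 mm/s.
R = 2.213e-03 × 3600 = 7.97 mm/hr.
Over 5.7 h: total = 7.97 × 5.7 = 45.429 ≈ 45 mm.

R ≈ 7.97 mm/hr; total ≈ 45 mm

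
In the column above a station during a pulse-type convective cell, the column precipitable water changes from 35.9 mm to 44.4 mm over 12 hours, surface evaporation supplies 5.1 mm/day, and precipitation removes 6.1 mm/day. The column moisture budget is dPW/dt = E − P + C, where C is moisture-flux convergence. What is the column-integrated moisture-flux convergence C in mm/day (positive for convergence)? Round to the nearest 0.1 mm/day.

dPW/dt = (44.4 − 35.9) mm / (12/24 day) = +17.000 mm/day.
C = dPW/dt − E + P = (+17.000) − 5.1 + 6.1 = 18.0 mm/day.

C ≈ 18.0 mm/day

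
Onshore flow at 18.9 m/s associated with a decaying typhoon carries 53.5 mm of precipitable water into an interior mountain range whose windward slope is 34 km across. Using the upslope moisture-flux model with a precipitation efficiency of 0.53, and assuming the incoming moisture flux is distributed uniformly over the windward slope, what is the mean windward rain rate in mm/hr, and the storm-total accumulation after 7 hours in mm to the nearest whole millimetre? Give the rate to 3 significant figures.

R ≈ 56.7 mm/hr; total ≈ 397 mm

Incoming column moisture flux per unit ridge length: F = V × PW = 18.9 × 53.5 = 1011.15 mm·m/s.
Spread over the 34 km slope with efficiency ε = 0.53: R = ε·F/W = 0.53 × 1011.15 / 34000 m = 1.576e-02 mm/s.
R = 1.576e-02 × 3600 = 56.7 mm/hr.
Over 7 h: total = 56.7 × 7 = 396.9 ≈ 397 mm.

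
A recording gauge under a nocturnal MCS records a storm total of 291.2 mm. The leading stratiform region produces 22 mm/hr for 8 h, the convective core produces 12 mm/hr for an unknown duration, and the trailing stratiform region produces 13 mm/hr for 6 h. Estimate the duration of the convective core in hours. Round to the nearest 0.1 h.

duration ≈ 3.1 h

Known phases: 22 × 8 + 13 × 6 = 176 + 78 = 254 mm.
Remaining depth = 291.2 − 254 = 37.2 mm.
Duration = 37.2 / 12 = 3.1 h.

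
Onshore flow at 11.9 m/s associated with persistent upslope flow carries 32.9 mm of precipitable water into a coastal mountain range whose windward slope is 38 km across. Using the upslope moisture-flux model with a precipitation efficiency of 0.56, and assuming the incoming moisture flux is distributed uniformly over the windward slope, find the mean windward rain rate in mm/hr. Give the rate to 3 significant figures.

R ≈ 20.8 mm/hr

Incoming column moisture flux per unit ridge length: F = V × PW = 11.9 × 32.9 = 391.51 mm·m/s.
Spread over the 38 km slope with efficiency ε = 0.56: R = ε·F/W = 0.56 × 391.51 / 38000 m = 5.770e-03 mm/s.
R = 5.770e-03 × 3600 = 20.8 mm/hr.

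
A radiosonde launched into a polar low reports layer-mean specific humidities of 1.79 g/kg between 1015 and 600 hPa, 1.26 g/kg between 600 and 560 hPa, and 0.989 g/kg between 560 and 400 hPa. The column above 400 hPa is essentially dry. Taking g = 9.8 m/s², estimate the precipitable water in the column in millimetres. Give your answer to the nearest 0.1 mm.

PW ≈ 9.7 mm

Precipitable water is the column-integrated vapour mass per unit area: PW = (1/g) Σ q̄ Δp, with q in kg/kg and Δp in Pa (1 kg/m² of water = 1 mm).
Layer 1015–600 hPa: Δp = 415 hPa = 41500 Pa, q̄ = 0.00179 kg/kg → 0.00179 × 41500 / 9.8 = 7.58 mm
Layer 600–560 hPa: Δp = 40 hPa = 4000 Pa, q̄ = 0.00126 kg/kg → 0.00126 × 4000 / 9.8 = 0.51 mm
Layer 560–400 hPa: Δp = 160 hPa = 16000 Pa, q̄ = 0.000989 kg/kg → 0.000989 × 16000 / 9.8 = 1.61 mm
PW = 7.58 + 0.51 + 1.61 = 9.70 ≈ 9.7 mm.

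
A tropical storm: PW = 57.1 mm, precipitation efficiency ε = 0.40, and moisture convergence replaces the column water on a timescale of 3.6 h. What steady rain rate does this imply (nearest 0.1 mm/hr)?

Each overturning extracts ε × PW = 0.40 × 57.1 = 22.84 mm.
Rate = ε·PW / τ = 22.84 / 3.6 h = 6.3 mm/hr.

R ≈ 6.3 mm/hr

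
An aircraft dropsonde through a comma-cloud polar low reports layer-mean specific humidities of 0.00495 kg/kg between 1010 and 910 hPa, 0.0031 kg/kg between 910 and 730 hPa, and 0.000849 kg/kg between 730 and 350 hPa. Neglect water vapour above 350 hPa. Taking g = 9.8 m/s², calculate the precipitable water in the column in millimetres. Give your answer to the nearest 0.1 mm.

PW ≈ 14.0 mm

Precipitable water is the column-integrated vapour mass per unit area: PW = (1/g) Σ q̄ Δp, with q in kg/kg and Δp in Pa (1 kg/m² of water = 1 mm).
Layer 1010–910 hPa: Δp = 100 hPa = 10000 Pa, q̄ = 0.00495 kg/kg → 0.00495 × 10000 / 9.8 = 5.05 mm
Layer 910–730 hPa: Δp = 180 hPa = 18000 Pa, q̄ = 0.0031 kg/kg → 0.0031 × 18000 / 9.8 = 5.69 mm
Layer 730–350 hPa: Δp = 380 hPa = 38000 Pa, q̄ = 0.000849 kg/kg → 0.000849 × 38000 / 9.8 = 3.29 mm
PW = 5.05 + 5.69 + 3.29 = 14.03 ≈ 14.0 mm.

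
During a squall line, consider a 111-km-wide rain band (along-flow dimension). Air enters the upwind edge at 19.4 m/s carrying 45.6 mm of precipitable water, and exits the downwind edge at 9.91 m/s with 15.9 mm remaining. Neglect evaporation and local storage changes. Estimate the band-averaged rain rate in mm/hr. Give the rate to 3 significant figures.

Column moisture flux per unit crosswind length is F = V × PW.
Inflow: F_in = 19.4 × 45.6 = 884.64 mm·m/s
Outflow: F_out = 9.91 × 15.9 = 157.569 mm·m/s
Steady-state rate R = (F_in − F_out)/L = (884.64 − 157.569) / 111000 m = 6.550e-03 mm/s.
R = 6.550e-03 × 3600 = 23.6 mm/hr.

R ≈ 23.6 mm/hr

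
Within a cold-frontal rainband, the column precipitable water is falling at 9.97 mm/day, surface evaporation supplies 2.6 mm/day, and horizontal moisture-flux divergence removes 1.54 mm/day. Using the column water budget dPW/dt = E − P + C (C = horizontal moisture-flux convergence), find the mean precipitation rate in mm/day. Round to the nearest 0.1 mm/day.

dPW/dt = -9.97 mm/day.
P = E + C − dPW/dt = 2.6 + (-1.54) − (-9.97) = 11.0 mm/day.

P ≈ 11.0 mm/day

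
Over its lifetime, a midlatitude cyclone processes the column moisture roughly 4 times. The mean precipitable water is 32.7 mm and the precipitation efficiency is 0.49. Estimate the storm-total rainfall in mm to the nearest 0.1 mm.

rainfall ≈ 64.1 mm

Each cycle deposits ε × PW = 0.49 × 32.7 = 16.023 mm.
Over 4 cycles: 4 × 16.023 = 64.1 mm.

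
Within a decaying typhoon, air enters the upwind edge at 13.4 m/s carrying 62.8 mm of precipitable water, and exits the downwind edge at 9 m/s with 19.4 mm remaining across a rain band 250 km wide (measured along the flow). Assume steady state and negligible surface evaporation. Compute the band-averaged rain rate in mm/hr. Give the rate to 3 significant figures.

R ≈ 9.60 mm/hr

Column moisture flux per unit crosswind length is F = V × PW.
Inflow: F_in = 13.4 × 62.8 = 841.52 mm·m/s
Outflow: F_out = 9 × 19.4 = 174.6 mm·m/s
Steady-state rate R = (F_in − F_out)/L = (841.52 − 174.6) / 250000 m = 2.668e-03 mm/s.
R = 2.668e-03 × 3600 = 9.60 mm/hr.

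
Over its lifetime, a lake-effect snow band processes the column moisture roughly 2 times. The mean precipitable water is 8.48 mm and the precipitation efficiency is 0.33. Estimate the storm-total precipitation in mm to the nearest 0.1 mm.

precipitation ≈ 5.6 mm

Each cycle deposits ε × PW = 0.33 × 8.48 = 2.7984 mm.
Over 2 cycles: 2 × 2.7984 = 5.6 mm.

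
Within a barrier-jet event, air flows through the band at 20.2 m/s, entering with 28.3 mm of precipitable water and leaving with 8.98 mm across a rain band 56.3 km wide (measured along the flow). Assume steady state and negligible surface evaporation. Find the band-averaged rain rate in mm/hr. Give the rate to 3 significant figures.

R ≈ 25.0 mm/hr

Column moisture flux per unit crosswind length is F = V × PW.
Inflow: F_in = 20.2 × 28.3 = 571.66 mm·m/s
Outflow: F_out = 20.2 × 8.98 = 181.396 mm·m/s
Steady-state rate R = (F_in − F_out)/L = (571.66 − 181.396) / 56300 m = 6.932e-03 mm/s.
R = 6.932e-03 × 3600 = 25.0 mm/hr.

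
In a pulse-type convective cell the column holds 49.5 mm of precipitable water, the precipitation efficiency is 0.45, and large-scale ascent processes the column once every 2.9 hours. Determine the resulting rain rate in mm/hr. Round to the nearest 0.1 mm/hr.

R ≈ 7.7 mm/hr

Each overturning extracts ε × PW = 0.45 × 49.5 = 22.275 mm.
Rate = ε·PW / τ = 22.275 / 2.9 h = 7.7 mm/hr.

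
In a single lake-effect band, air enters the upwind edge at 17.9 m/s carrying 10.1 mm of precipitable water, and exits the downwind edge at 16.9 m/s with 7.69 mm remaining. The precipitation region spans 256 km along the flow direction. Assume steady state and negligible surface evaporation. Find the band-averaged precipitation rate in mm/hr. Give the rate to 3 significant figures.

R ≈ 0.715 mm/hr

Column moisture flux per unit crosswind length is F = V × PW.
Inflow: F_in = 17.9 × 10.1 = 180.79 mm·m/s
Outflow: F_out = 16.9 × 7.69 = 129.961 mm·m/s
Steady-state rate R = (F_in − F_out)/L = (180.79 − 129.961) / 256000 m = 1.986e-04 mm/s.
R = 1.986e-04 × 3600 = 0.715 mm/hr.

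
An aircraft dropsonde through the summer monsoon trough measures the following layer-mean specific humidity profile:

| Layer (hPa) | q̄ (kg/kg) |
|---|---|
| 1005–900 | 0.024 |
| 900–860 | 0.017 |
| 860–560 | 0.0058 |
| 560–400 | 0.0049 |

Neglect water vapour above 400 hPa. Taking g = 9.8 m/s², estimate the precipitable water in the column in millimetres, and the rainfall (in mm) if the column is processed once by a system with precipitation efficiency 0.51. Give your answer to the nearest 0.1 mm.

PW ≈ 58.4 mm; rainfall ≈ 29.8 mm

Precipitable water is the column-integrated vapour mass per unit area: PW = (1/g) Σ q̄ Δp, with q in kg/kg and Δp in Pa (1 kg/m² of water = 1 mm).
Layer 1005–900 hPa: Δp = 105 hPa = 10500 Pa, q̄ = 0.024 kg/kg → 0.024 × 10500 / 9.8 = 25.71 mm
Layer 900–860 hPa: Δp = 40 hPa = 4000 Pa, q̄ = 0.017 kg/kg → 0.017 × 4000 / 9.8 = 6.94 mm
Layer 860–560 hPa: Δp = 300 hPa = 30000 Pa, q̄ = 0.0058 kg/kg → 0.0058 × 30000 / 9.8 = 17.76 mm
Layer 560–400 hPa: Δp = 160 hPa = 16000 Pa, q̄ = 0.0049 kg/kg → 0.0049 × 16000 / 9.8 = 8.00 mm
PW = 25.71 + 6.94 + 17.76 + 8.00 = 58.41 ≈ 58.4 mm.
Rainfall = ε × PW = 0.51 × 58.4 = 29.8 mm.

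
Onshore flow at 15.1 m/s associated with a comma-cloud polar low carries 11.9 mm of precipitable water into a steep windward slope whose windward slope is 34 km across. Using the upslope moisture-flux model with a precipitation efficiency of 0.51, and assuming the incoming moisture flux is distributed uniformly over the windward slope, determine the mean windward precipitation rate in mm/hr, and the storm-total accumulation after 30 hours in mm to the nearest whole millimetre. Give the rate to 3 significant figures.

Incoming column moisture flux per unit ridge length: F = V × PW = 15.1 × 11.9 = 179.69 mm·m/s.
Spread over the 34 km slope with efficiency ε = 0.51: R = ε·F/W = 0.51 × 179.69 / 34000 m = 2.695e-03 mm/s.
R = 2.695e-03 × 3600 = 9.70 mm/hr.
Over 30 h: total = 9.70 × 30 = 291 mm.

R ≈ 9.70 mm/hr; total ≈ 291 mm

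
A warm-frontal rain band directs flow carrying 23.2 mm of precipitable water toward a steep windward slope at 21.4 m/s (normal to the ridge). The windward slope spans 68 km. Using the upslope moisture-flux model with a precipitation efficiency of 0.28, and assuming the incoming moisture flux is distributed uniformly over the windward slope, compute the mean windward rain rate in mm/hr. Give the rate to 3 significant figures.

R ≈ 7.36 mm/hr

Incoming column moisture flux per unit ridge length: F = V × PW = 21.4 × 23.2 = 496.48 mm·m/s.
Spread over the 68 km slope with efficiency ε = 0.28: R = ε·F/W = 0.28 × 496.48 / 68000 m = 2.044e-03 mm/s.
R = 2.044e-03 × 3600 = 7.36 mm/hr.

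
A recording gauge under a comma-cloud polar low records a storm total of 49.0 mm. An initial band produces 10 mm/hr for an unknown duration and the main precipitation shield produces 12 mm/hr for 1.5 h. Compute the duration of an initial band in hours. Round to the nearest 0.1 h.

Known phases: 12 × 1.5 = 18 mm.
Remaining depth = 49.0 − 18 = 31 mm.
Duration = 31 / 10 = 3.1 h.

duration ≈ 3.1 h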